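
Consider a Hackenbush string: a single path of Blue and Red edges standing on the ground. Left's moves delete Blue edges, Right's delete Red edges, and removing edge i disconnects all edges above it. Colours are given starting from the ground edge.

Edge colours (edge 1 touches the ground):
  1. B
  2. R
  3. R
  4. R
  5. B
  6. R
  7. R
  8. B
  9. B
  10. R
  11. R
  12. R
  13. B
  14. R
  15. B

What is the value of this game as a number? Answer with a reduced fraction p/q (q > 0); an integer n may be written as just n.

v(B) = { 0 | (no moves) } — 1
v(BR) = { 0 | 1 } — 1/2
v(BRR) = { 0 | 1/2 1 } — 1/4
v(BRRR) = { 0 | 1/4 1/2 1 } — 1/8
v(BRRRB) = { 0 1/8 | 1/4 1/2 1 } — 3/16
v(BRRRBR) = { 0 1/8 | 3/16 1/4 1/2 1 } — 5/32
v(BRRRBRR) = { 0 1/8 | 5/32 3/16 1/4 1/2 1 } — 9/64
v(BRRRBRRB) = { 0 1/8 9/64 | 5/32 3/16 1/4 1/2 1 } — 19/128
v(BRRRBRRBB) = { 0 1/8 9/64 19/128 | 5/32 3/16 1/4 1/2 1 } — 39/256
v(BRRRBRRBBR) = { 0 1/8 9/64 19/128 | 39/256 5/32 3/16 1/4 1/2 1 } — 77/512
v(BRRRBRRBBRR) = { 0 1/8 9/64 19/128 | 77/512 39/256 5/32 3/16 1/4 1/2 1 } — 153/1024
v(BRRRBRRBBRRR) = { 0 1/8 9/64 19/128 | 153/1024 77/512 39/256 5/32 3/16 1/4 1/2 1 } — 305/2048
v(BRRRBRRBBRRRB) = { 0 1/8 9/64 19/128 305/2048 | 153/1024 77/512 39/256 5/32 3/16 1/4 1/2 1 } — 611/4096
v(BRRRBRRBBRRRBR) = { 0 1/8 9/64 19/128 305/2048 | 611/4096 153/1024 77/512 39/256 5/32 3/16 1/4 1/2 1 } — 1221/8192
v(BRRRBRRBBRRRBRB) = { 0 1/8 9/64 19/128 305/2048 1221/8192 | 611/4096 153/1024 77/512 39/256 5/32 3/16 1/4 1/2 1 } — 2443/16384

2443/16384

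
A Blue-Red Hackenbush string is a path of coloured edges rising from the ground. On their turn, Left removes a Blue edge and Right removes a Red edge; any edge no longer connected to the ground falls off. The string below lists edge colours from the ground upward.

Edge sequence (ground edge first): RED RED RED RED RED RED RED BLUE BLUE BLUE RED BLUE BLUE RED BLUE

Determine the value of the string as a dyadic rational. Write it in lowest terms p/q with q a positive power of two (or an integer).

-1573/256

Recurse on prefixes of the 15-edge string RED RED RED RED RED RED RED BLUE BLUE BLUE RED BLUE BLUE RED BLUE:
val_1 [R]  L=[]  R=[0]  → -1
val_2 [RR]  L=[]  R=[-1,0]  → -2
val_3 [RRR]  L=[]  R=[-2,-1,0]  → -3
val_4 [RRRR]  L=[]  R=[-3,-2,-1,0]  → -4
val_5 [RRRRR]  L=[]  R=[-4,-3,-2,-1,0]  → -5
val_6 [RRRRRR]  L=[]  R=[-5,-4,-3,-2,-1,0]  → -6
val_7 [RRRRRRR]  L=[]  R=[-6,-5,-4,-3,-2,-1,0]  → -7
val_8 [RRRRRRRB]  L=[-7]  R=[-6,-5,-4,-3,-2,-1,0]  → -13/2
val_9 [RRRRRRRBB]  L=[-7,-13/2]  R=[-6,-5,-4,-3,-2,-1,0]  → -25/4
val_10 [RRRRRRRBBB]  L=[-7,-13/2,-25/4]  R=[-6,-5,-4,-3,-2,-1,0]  → -49/8
val_11 [RRRRRRRBBBR]  L=[-7,-13/2,-25/4]  R=[-49/8,-6,-5,-4,-3,-2,-1,0]  → -99/16
val_12 [RRRRRRRBBBRB]  L=[-7,-13/2,-25/4,-99/16]  R=[-49/8,-6,-5,-4,-3,-2,-1,0]  → -197/32
val_13 [RRRRRRRBBBRBB]  L=[-7,-13/2,-25/4,-99/16,-197/32]  R=[-49/8,-6,-5,-4,-3,-2,-1,0]  → -393/64
val_14 [RRRRRRRBBBRBBR]  L=[-7,-13/2,-25/4,-99/16,-197/32]  R=[-393/64,-49/8,-6,-5,-4,-3,-2,-1,0]  → -787/128
val_15 [RRRRRRRBBBRBBRB]  L=[-7,-13/2,-25/4,-99/16,-197/32,-787/128]  R=[-393/64,-49/8,-6,-5,-4,-3,-2,-1,0]  → -1573/256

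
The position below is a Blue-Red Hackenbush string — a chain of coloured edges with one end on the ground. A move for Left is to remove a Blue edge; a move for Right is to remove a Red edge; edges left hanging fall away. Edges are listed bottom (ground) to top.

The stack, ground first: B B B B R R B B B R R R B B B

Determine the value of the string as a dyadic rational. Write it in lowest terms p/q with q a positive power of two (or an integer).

B: Left { 0 }, Right { · } → simplest 1
BB: Left { 0 1 }, Right { · } → simplest 2
BBB: Left { 0 1 2 }, Right { · } → simplest 3
BBBB: Left { 0 1 2 3 }, Right { · } → simplest 4
BBBBR: Left { 0 1 2 3 }, Right { 4 } → simplest 7/2
BBBBRR: Left { 0 1 2 3 }, Right { 7/2 4 } → simplest 13/4
BBBBRRB: Left { 0 1 2 3 13/4 }, Right { 7/2 4 } → simplest 27/8
BBBBRRBB: Left { 0 1 2 3 13/4 27/8 }, Right { 7/2 4 } → simplest 55/16
BBBBRRBBB: Left { 0 1 2 3 13/4 27/8 55/16 }, Right { 7/2 4 } → simplest 111/32
BBBBRRBBBR: Left { 0 1 2 3 13/4 27/8 55/16 }, Right { 111/32 7/2 4 } → simplest 221/64
BBBBRRBBBRR: Left { 0 1 2 3 13/4 27/8 55/16 }, Right { 221/64 111/32 7/2 4 } → simplest 441/128
BBBBRRBBBRRR: Left { 0 1 2 3 13/4 27/8 55/16 }, Right { 441/128 221/64 111/32 7/2 4 } → simplest 881/256
BBBBRRBBBRRRB: Left { 0 1 2 3 13/4 27/8 55/16 881/256 }, Right { 441/128 221/64 111/32 7/2 4 } → simplest 1763/512
BBBBRRBBBRRRBB: Left { 0 1 2 3 13/4 27/8 55/16 881/256 1763/512 }, Right { 441/128 221/64 111/32 7/2 4 } → simplest 3527/1024
BBBBRRBBBRRRBBB: Left { 0 1 2 3 13/4 27/8 55/16 881/256 1763/512 3527/1024 }, Right { 441/128 221/64 111/32 7/2 4 } → simplest 7055/2048

7055/2048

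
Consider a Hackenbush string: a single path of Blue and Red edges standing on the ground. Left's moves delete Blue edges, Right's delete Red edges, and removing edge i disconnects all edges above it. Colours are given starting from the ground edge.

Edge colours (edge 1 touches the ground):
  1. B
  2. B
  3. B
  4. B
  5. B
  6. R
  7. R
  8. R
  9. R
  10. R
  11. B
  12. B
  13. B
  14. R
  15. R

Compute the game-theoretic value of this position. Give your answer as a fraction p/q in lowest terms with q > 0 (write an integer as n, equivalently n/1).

4153/1024

B: Left { 0 }, Right { · } ⇒ simplest 1
BB: Left { 0 1 }, Right { · } ⇒ simplest 2
BBB: Left { 0 1 2 }, Right { · } ⇒ simplest 3
BBBB: Left { 0 1 2 3 }, Right { · } ⇒ simplest 4
BBBBB: Left { 0 1 2 3 4 }, Right { · } ⇒ simplest 5
BBBBBR: Left { 0 1 2 3 4 }, Right { 5 } ⇒ simplest 9/2
BBBBBRR: Left { 0 1 2 3 4 }, Right { 9/2 5 } ⇒ simplest 17/4
BBBBBRRR: Left { 0 1 2 3 4 }, Right { 17/4 9/2 5 } ⇒ simplest 33/8
BBBBBRRRR: Left { 0 1 2 3 4 }, Right { 33/8 17/4 9/2 5 } ⇒ simplest 65/16
BBBBBRRRRR: Left { 0 1 2 3 4 }, Right { 65/16 33/8 17/4 9/2 5 } ⇒ simplest 129/32
BBBBBRRRRRB: Left { 0 1 2 3 4 129/32 }, Right { 65/16 33/8 17/4 9/2 5 } ⇒ simplest 259/64
BBBBBRRRRRBB: Left { 0 1 2 3 4 129/32 259/64 }, Right { 65/16 33/8 17/4 9/2 5 } ⇒ simplest 519/128
BBBBBRRRRRBBB: Left { 0 1 2 3 4 129/32 259/64 519/128 }, Right { 65/16 33/8 17/4 9/2 5 } ⇒ simplest 1039/256
BBBBBRRRRRBBBR: Left { 0 1 2 3 4 129/32 259/64 519/128 }, Right { 1039/256 65/16 33/8 17/4 9/2 5 } ⇒ simplest 2077/512
BBBBBRRRRRBBBRR: Left { 0 1 2 3 4 129/32 259/64 519/128 }, Right { 2077/512 1039/256 65/16 33/8 17/4 9/2 5 } ⇒ simplest 4153/1024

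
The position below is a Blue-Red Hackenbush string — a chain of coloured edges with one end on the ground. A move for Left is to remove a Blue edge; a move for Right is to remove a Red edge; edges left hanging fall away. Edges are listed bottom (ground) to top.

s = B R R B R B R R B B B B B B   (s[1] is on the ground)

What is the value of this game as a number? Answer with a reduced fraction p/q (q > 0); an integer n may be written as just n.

Recurse on prefixes of the 14-edge string B R R B R B R R B B B B B B:
B: Left { 0 }, Right { ∅ } = simplest 1
BR: Left { 0 }, Right { 1 } = simplest 1/2
BRR: Left { 0 }, Right { 1/2; 1 } = simplest 1/4
BRRB: Left { 0; 1/4 }, Right { 1/2; 1 } = simplest 3/8
BRRBR: Left { 0; 1/4 }, Right { 3/8; 1/2; 1 } = simplest 5/16
BRRBRB: Left { 0; 1/4; 5/16 }, Right { 3/8; 1/2; 1 } = simplest 11/32
BRRBRBR: Left { 0; 1/4; 5/16 }, Right { 11/32; 3/8; 1/2; 1 } = simplest 21/64
BRRBRBRR: Left { 0; 1/4; 5/16 }, Right { 21/64; 11/32; 3/8; 1/2; 1 } = simplest 41/128
BRRBRBRRB: Left { 0; 1/4; 5/16; 41/128 }, Right { 21/64; 11/32; 3/8; 1/2; 1 } = simplest 83/256
BRRBRBRRBB: Left { 0; 1/4; 5/16; 41/128; 83/256 }, Right { 21/64; 11/32; 3/8; 1/2; 1 } = simplest 167/512
BRRBRBRRBBB: Left { 0; 1/4; 5/16; 41/128; 83/256; 167/512 }, Right { 21/64; 11/32; 3/8; 1/2; 1 } = simplest 335/1024
BRRBRBRRBBBB: Left { 0; 1/4; 5/16; 41/128; 83/256; 167/512; 335/1024 }, Right { 21/64; 11/32; 3/8; 1/2; 1 } = simplest 671/2048
BRRBRBRRBBBBB: Left { 0; 1/4; 5/16; 41/128; 83/256; 167/512; 335/1024; 671/2048 }, Right { 21/64; 11/32; 3/8; 1/2; 1 } = simplest 1343/4096
BRRBRBRRBBBBBB: Left { 0; 1/4; 5/16; 41/128; 83/256; 167/512; 335/1024; 671/2048; 1343/4096 }, Right { 21/64; 11/32; 3/8; 1/2; 1 } = simplest 2687/8192

2687/8192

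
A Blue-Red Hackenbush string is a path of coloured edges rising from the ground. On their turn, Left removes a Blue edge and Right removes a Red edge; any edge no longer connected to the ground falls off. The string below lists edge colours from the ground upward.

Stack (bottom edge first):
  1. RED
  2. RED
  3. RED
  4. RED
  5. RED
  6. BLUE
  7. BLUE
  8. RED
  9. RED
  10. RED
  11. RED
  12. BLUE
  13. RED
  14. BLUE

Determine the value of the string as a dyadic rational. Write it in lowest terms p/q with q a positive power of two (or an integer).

-2293/512

Prefix values for RED RED RED RED RED BLUE BLUE RED RED RED RED BLUE RED BLUE via {L|R} + simplicity:
G_1 [R]  L=[]  R=[0]  => -1
G_2 [RR]  L=[]  R=[-1 0]  => -2
G_3 [RRR]  L=[]  R=[-2 -1 0]  => -3
G_4 [RRRR]  L=[]  R=[-3 -2 -1 0]  => -4
G_5 [RRRRR]  L=[]  R=[-4 -3 -2 -1 0]  => -5
G_6 [RRRRRB]  L=[-5]  R=[-4 -3 -2 -1 0]  => -9/2
G_7 [RRRRRBB]  L=[-5 -9/2]  R=[-4 -3 -2 -1 0]  => -17/4
G_8 [RRRRRBBR]  L=[-5 -9/2]  R=[-17/4 -4 -3 -2 -1 0]  => -35/8
G_9 [RRRRRBBRR]  L=[-5 -9/2]  R=[-35/8 -17/4 -4 -3 -2 -1 0]  => -71/16
G_10 [RRRRRBBRRR]  L=[-5 -9/2]  R=[-71/16 -35/8 -17/4 -4 -3 -2 -1 0]  => -143/32
G_11 [RRRRRBBRRRR]  L=[-5 -9/2]  R=[-143/32 -71/16 -35/8 -17/4 -4 -3 -2 -1 0]  => -287/64
G_12 [RRRRRBBRRRRB]  L=[-5 -9/2 -287/64]  R=[-143/32 -71/16 -35/8 -17/4 -4 -3 -2 -1 0]  => -573/128
G_13 [RRRRRBBRRRRBR]  L=[-5 -9/2 -287/64]  R=[-573/128 -143/32 -71/16 -35/8 -17/4 -4 -3 -2 -1 0]  => -1147/256
G_14 [RRRRRBBRRRRBRB]  L=[-5 -9/2 -287/64 -1147/256]  R=[-573/128 -143/32 -71/16 -35/8 -17/4 -4 -3 -2 -1 0]  => -2293/512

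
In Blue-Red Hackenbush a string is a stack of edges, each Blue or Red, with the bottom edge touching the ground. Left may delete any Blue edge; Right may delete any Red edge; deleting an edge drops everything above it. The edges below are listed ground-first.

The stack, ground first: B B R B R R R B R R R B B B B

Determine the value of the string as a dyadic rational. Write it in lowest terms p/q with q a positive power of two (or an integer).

edge 1 of 15 (B): { 0 | (no moves) } — 1
edge 2 of 15 (B): { 0 1 | (no moves) } — 2
edge 3 of 15 (R): { 0 1 | 2 } — 3/2
edge 4 of 15 (B): { 0 1 3/2 | 2 } — 7/4
edge 5 of 15 (R): { 0 1 3/2 | 7/4 2 } — 13/8
edge 6 of 15 (R): { 0 1 3/2 | 13/8 7/4 2 } — 25/16
edge 7 of 15 (R): { 0 1 3/2 | 25/16 13/8 7/4 2 } — 49/32
edge 8 of 15 (B): { 0 1 3/2 49/32 | 25/16 13/8 7/4 2 } — 99/64
edge 9 of 15 (R): { 0 1 3/2 49/32 | 99/64 25/16 13/8 7/4 2 } — 197/128
edge 10 of 15 (R): { 0 1 3/2 49/32 | 197/128 99/64 25/16 13/8 7/4 2 } — 393/256
edge 11 of 15 (R): { 0 1 3/2 49/32 | 393/256 197/128 99/64 25/16 13/8 7/4 2 } — 785/512
edge 12 of 15 (B): { 0 1 3/2 49/32 785/512 | 393/256 197/128 99/64 25/16 13/8 7/4 2 } — 1571/1024
edge 13 of 15 (B): { 0 1 3/2 49/32 785/512 1571/1024 | 393/256 197/128 99/64 25/16 13/8 7/4 2 } — 3143/2048
edge 14 of 15 (B): { 0 1 3/2 49/32 785/512 1571/1024 3143/2048 | 393/256 197/128 99/64 25/16 13/8 7/4 2 } — 6287/4096
edge 15 of 15 (B): { 0 1 3/2 49/32 785/512 1571/1024 3143/2048 6287/4096 | 393/256 197/128 99/64 25/16 13/8 7/4 2 } — 12575/8192

12575/8192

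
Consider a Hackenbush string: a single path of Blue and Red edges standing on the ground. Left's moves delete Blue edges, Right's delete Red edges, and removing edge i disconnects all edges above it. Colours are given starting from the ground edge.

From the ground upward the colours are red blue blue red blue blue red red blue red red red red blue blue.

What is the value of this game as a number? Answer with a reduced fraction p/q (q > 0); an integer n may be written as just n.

-4985/16384

edge 1 of 15 (red): { — | 0 } -> -1
edge 2 of 15 (blue): { -1 | 0 } -> -1/2
edge 3 of 15 (blue): { -1, -1/2 | 0 } -> -1/4
edge 4 of 15 (red): { -1, -1/2 | -1/4, 0 } -> -3/8
edge 5 of 15 (blue): { -1, -1/2, -3/8 | -1/4, 0 } -> -5/16
edge 6 of 15 (blue): { -1, -1/2, -3/8, -5/16 | -1/4, 0 } -> -9/32
edge 7 of 15 (red): { -1, -1/2, -3/8, -5/16 | -9/32, -1/4, 0 } -> -19/64
edge 8 of 15 (red): { -1, -1/2, -3/8, -5/16 | -19/64, -9/32, -1/4, 0 } -> -39/128
edge 9 of 15 (blue): { -1, -1/2, -3/8, -5/16, -39/128 | -19/64, -9/32, -1/4, 0 } -> -77/256
edge 10 of 15 (red): { -1, -1/2, -3/8, -5/16, -39/128 | -77/256, -19/64, -9/32, -1/4, 0 } -> -155/512
edge 11 of 15 (red): { -1, -1/2, -3/8, -5/16, -39/128 | -155/512, -77/256, -19/64, -9/32, -1/4, 0 } -> -311/1024
edge 12 of 15 (red): { -1, -1/2, -3/8, -5/16, -39/128 | -311/1024, -155/512, -77/256, -19/64, -9/32, -1/4, 0 } -> -623/2048
edge 13 of 15 (red): { -1, -1/2, -3/8, -5/16, -39/128 | -623/2048, -311/1024, -155/512, -77/256, -19/64, -9/32, -1/4, 0 } -> -1247/4096
edge 14 of 15 (blue): { -1, -1/2, -3/8, -5/16, -39/128, -1247/4096 | -623/2048, -311/1024, -155/512, -77/256, -19/64, -9/32, -1/4, 0 } -> -2493/8192
edge 15 of 15 (blue): { -1, -1/2, -3/8, -5/16, -39/128, -1247/4096, -2493/8192 | -623/2048, -311/1024, -155/512, -77/256, -19/64, -9/32, -1/4, 0 } -> -4985/16384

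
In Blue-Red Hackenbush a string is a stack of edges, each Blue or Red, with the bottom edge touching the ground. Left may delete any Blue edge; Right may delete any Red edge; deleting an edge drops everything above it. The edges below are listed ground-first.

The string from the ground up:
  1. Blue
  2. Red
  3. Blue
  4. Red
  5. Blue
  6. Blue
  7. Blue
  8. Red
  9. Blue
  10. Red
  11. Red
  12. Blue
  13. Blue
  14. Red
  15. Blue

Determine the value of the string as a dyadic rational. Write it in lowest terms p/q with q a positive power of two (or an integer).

val(B) = { 0 | none } = 1
val(BR) = { 0 | 1 } = 1/2
val(BRB) = { 0 1/2 | 1 } = 3/4
val(BRBR) = { 0 1/2 | 3/4 1 } = 5/8
val(BRBRB) = { 0 1/2 5/8 | 3/4 1 } = 11/16
val(BRBRBB) = { 0 1/2 5/8 11/16 | 3/4 1 } = 23/32
val(BRBRBBB) = { 0 1/2 5/8 11/16 23/32 | 3/4 1 } = 47/64
val(BRBRBBBR) = { 0 1/2 5/8 11/16 23/32 | 47/64 3/4 1 } = 93/128
val(BRBRBBBRB) = { 0 1/2 5/8 11/16 23/32 93/128 | 47/64 3/4 1 } = 187/256
val(BRBRBBBRBR) = { 0 1/2 5/8 11/16 23/32 93/128 | 187/256 47/64 3/4 1 } = 373/512
val(BRBRBBBRBRR) = { 0 1/2 5/8 11/16 23/32 93/128 | 373/512 187/256 47/64 3/4 1 } = 745/1024
val(BRBRBBBRBRRB) = { 0 1/2 5/8 11/16 23/32 93/128 745/1024 | 373/512 187/256 47/64 3/4 1 } = 1491/2048
val(BRBRBBBRBRRBB) = { 0 1/2 5/8 11/16 23/32 93/128 745/1024 1491/2048 | 373/512 187/256 47/64 3/4 1 } = 2983/4096
val(BRBRBBBRBRRBBR) = { 0 1/2 5/8 11/16 23/32 93/128 745/1024 1491/2048 | 2983/4096 373/512 187/256 47/64 3/4 1 } = 5965/8192
val(BRBRBBBRBRRBBRB) = { 0 1/2 5/8 11/16 23/32 93/128 745/1024 1491/2048 5965/8192 | 2983/4096 373/512 187/256 47/64 3/4 1 } = 11931/16384

11931/16384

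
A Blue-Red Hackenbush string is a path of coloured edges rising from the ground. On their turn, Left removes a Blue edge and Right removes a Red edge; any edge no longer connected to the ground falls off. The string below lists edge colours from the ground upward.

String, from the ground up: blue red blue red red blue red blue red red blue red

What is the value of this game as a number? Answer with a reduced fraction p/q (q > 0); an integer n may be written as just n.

1189/2048

Recurse on prefixes of the 12-edge string blue red blue red red blue red blue red red blue red:
b: Left { 0 }, Right { ∅ } gives simplest 1
br: Left { 0 }, Right { 1 } gives simplest 1/2
brb: Left { 0; 1/2 }, Right { 1 } gives simplest 3/4
brbr: Left { 0; 1/2 }, Right { 3/4; 1 } gives simplest 5/8
brbrr: Left { 0; 1/2 }, Right { 5/8; 3/4; 1 } gives simplest 9/16
brbrrb: Left { 0; 1/2; 9/16 }, Right { 5/8; 3/4; 1 } gives simplest 19/32
brbrrbr: Left { 0; 1/2; 9/16 }, Right { 19/32; 5/8; 3/4; 1 } gives simplest 37/64
brbrrbrb: Left { 0; 1/2; 9/16; 37/64 }, Right { 19/32; 5/8; 3/4; 1 } gives simplest 75/128
brbrrbrbr: Left { 0; 1/2; 9/16; 37/64 }, Right { 75/128; 19/32; 5/8; 3/4; 1 } gives simplest 149/256
brbrrbrbrr: Left { 0; 1/2; 9/16; 37/64 }, Right { 149/256; 75/128; 19/32; 5/8; 3/4; 1 } gives simplest 297/512
brbrrbrbrrb: Left { 0; 1/2; 9/16; 37/64; 297/512 }, Right { 149/256; 75/128; 19/32; 5/8; 3/4; 1 } gives simplest 595/1024
brbrrbrbrrbr: Left { 0; 1/2; 9/16; 37/64; 297/512 }, Right { 595/1024; 149/256; 75/128; 19/32; 5/8; 3/4; 1 } gives simplest 1189/2048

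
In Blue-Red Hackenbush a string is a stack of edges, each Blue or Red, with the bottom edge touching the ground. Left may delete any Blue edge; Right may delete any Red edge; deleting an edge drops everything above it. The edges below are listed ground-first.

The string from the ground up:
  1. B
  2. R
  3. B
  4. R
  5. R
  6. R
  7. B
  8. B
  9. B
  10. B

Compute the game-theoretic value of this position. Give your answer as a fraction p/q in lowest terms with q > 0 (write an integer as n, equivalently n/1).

287/512

1 of 10 · B · max L 0 · min R +∞ so 1
2 of 10 · BR · max L 0 · min R 1 so 1/2
3 of 10 · BRB · max L 1/2 · min R 1 so 3/4
4 of 10 · BRBR · max L 1/2 · min R 3/4 so 5/8
5 of 10 · BRBRR · max L 1/2 · min R 5/8 so 9/16
6 of 10 · BRBRRR · max L 1/2 · min R 9/16 so 17/32
7 of 10 · BRBRRRB · max L 17/32 · min R 9/16 so 35/64
8 of 10 · BRBRRRBB · max L 35/64 · min R 9/16 so 71/128
9 of 10 · BRBRRRBBB · max L 71/128 · min R 9/16 so 143/256
10 of 10 · BRBRRRBBBB · max L 143/256 · min R 9/16 so 287/512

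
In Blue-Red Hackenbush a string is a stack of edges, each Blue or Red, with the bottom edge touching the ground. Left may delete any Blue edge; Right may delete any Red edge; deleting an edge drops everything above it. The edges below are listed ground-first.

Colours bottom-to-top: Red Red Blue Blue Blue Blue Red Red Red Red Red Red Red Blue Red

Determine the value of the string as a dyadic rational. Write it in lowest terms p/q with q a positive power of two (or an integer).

Recurse on prefixes of the 15-edge string Red Red Blue Blue Blue Blue Red Red Red Red Red Red Red Blue Red:
edge 1 of 15 (Red): { · | 0 } = -1
edge 2 of 15 (Red): { · | -1; 0 } = -2
edge 3 of 15 (Blue): { -2 | -1; 0 } = -3/2
edge 4 of 15 (Blue): { -2; -3/2 | -1; 0 } = -5/4
edge 5 of 15 (Blue): { -2; -3/2; -5/4 | -1; 0 } = -9/8
edge 6 of 15 (Blue): { -2; -3/2; -5/4; -9/8 | -1; 0 } = -17/16
edge 7 of 15 (Red): { -2; -3/2; -5/4; -9/8 | -17/16; -1; 0 } = -35/32
edge 8 of 15 (Red): { -2; -3/2; -5/4; -9/8 | -35/32; -17/16; -1; 0 } = -71/64
edge 9 of 15 (Red): { -2; -3/2; -5/4; -9/8 | -71/64; -35/32; -17/16; -1; 0 } = -143/128
edge 10 of 15 (Red): { -2; -3/2; -5/4; -9/8 | -143/128; -71/64; -35/32; -17/16; -1; 0 } = -287/256
edge 11 of 15 (Red): { -2; -3/2; -5/4; -9/8 | -287/256; -143/128; -71/64; -35/32; -17/16; -1; 0 } = -575/512
edge 12 of 15 (Red): { -2; -3/2; -5/4; -9/8 | -575/512; -287/256; -143/128; -71/64; -35/32; -17/16; -1; 0 } = -1151/1024
edge 13 of 15 (Red): { -2; -3/2; -5/4; -9/8 | -1151/1024; -575/512; -287/256; -143/128; -71/64; -35/32; -17/16; -1; 0 } = -2303/2048
edge 14 of 15 (Blue): { -2; -3/2; -5/4; -9/8; -2303/2048 | -1151/1024; -575/512; -287/256; -143/128; -71/64; -35/32; -17/16; -1; 0 } = -4605/4096
edge 15 of 15 (Red): { -2; -3/2; -5/4; -9/8; -2303/2048 | -4605/4096; -1151/1024; -575/512; -287/256; -143/128; -71/64; -35/32; -17/16; -1; 0 } = -9211/8192

-9211/8192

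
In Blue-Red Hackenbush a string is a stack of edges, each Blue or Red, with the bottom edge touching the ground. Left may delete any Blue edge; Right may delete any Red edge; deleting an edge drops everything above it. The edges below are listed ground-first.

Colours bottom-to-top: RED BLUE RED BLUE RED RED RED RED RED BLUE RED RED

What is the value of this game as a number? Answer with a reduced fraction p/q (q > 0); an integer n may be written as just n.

-1527/2048

val(R) = { — | 0 } — -1
val(RB) = { -1 | 0 } — -1/2
val(RBR) = { -1 | -1/2,0 } — -3/4
val(RBRB) = { -1,-3/4 | -1/2,0 } — -5/8
val(RBRBR) = { -1,-3/4 | -5/8,-1/2,0 } — -11/16
val(RBRBRR) = { -1,-3/4 | -11/16,-5/8,-1/2,0 } — -23/32
val(RBRBRRR) = { -1,-3/4 | -23/32,-11/16,-5/8,-1/2,0 } — -47/64
val(RBRBRRRR) = { -1,-3/4 | -47/64,-23/32,-11/16,-5/8,-1/2,0 } — -95/128
val(RBRBRRRRR) = { -1,-3/4 | -95/128,-47/64,-23/32,-11/16,-5/8,-1/2,0 } — -191/256
val(RBRBRRRRRB) = { -1,-3/4,-191/256 | -95/128,-47/64,-23/32,-11/16,-5/8,-1/2,0 } — -381/512
val(RBRBRRRRRBR) = { -1,-3/4,-191/256 | -381/512,-95/128,-47/64,-23/32,-11/16,-5/8,-1/2,0 } — -763/1024
val(RBRBRRRRRBRR) = { -1,-3/4,-191/256 | -763/1024,-381/512,-95/128,-47/64,-23/32,-11/16,-5/8,-1/2,0 } — -1527/2048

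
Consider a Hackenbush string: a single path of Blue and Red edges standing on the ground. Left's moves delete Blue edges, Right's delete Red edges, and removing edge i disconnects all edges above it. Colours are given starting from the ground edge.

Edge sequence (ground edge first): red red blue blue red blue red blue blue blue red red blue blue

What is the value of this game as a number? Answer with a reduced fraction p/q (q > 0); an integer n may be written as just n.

-5401/4096

1 of 14 · r · max L −∞ · min R 0 gives -1
2 of 14 · rr · max L −∞ · min R -1 gives -2
3 of 14 · rrb · max L -2 · min R -1 gives -3/2
4 of 14 · rrbb · max L -3/2 · min R -1 gives -5/4
5 of 14 · rrbbr · max L -3/2 · min R -5/4 gives -11/8
6 of 14 · rrbbrb · max L -11/8 · min R -5/4 gives -21/16
7 of 14 · rrbbrbr · max L -11/8 · min R -21/16 gives -43/32
8 of 14 · rrbbrbrb · max L -43/32 · min R -21/16 gives -85/64
9 of 14 · rrbbrbrbb · max L -85/64 · min R -21/16 gives -169/128
10 of 14 · rrbbrbrbbb · max L -169/128 · min R -21/16 gives -337/256
11 of 14 · rrbbrbrbbbr · max L -169/128 · min R -337/256 gives -675/512
12 of 14 · rrbbrbrbbbrr · max L -169/128 · min R -675/512 gives -1351/1024
13 of 14 · rrbbrbrbbbrrb · max L -1351/1024 · min R -675/512 gives -2701/2048
14 of 14 · rrbbrbrbbbrrbb · max L -2701/2048 · min R -675/512 gives -5401/4096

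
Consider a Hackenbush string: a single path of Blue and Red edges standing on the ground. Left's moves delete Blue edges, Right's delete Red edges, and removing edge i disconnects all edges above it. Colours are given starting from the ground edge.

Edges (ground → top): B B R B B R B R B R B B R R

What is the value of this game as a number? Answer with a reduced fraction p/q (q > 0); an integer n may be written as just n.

1 of 14 · B · max L 0 · min R +∞ so 1
2 of 14 · BB · max L 1 · min R +∞ so 2
3 of 14 · BBR · max L 1 · min R 2 so 3/2
4 of 14 · BBRB · max L 3/2 · min R 2 so 7/4
5 of 14 · BBRBB · max L 7/4 · min R 2 so 15/8
6 of 14 · BBRBBR · max L 7/4 · min R 15/8 so 29/16
7 of 14 · BBRBBRB · max L 29/16 · min R 15/8 so 59/32
8 of 14 · BBRBBRBR · max L 29/16 · min R 59/32 so 117/64
9 of 14 · BBRBBRBRB · max L 117/64 · min R 59/32 so 235/128
10 of 14 · BBRBBRBRBR · max L 117/64 · min R 235/128 so 469/256
11 of 14 · BBRBBRBRBRB · max L 469/256 · min R 235/128 so 939/512
12 of 14 · BBRBBRBRBRBB · max L 939/512 · min R 235/128 so 1879/1024
13 of 14 · BBRBBRBRBRBBR · max L 939/512 · min R 1879/1024 so 3757/2048
14 of 14 · BBRBBRBRBRBBRR · max L 939/512 · min R 3757/2048 so 7513/4096

7513/4096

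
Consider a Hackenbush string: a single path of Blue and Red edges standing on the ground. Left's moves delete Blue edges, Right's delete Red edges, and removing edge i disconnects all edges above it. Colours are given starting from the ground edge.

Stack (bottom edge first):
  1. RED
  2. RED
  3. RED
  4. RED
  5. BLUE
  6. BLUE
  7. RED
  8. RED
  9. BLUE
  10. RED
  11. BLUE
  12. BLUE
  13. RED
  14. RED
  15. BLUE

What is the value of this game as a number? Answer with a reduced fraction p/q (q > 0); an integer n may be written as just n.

-6989/2048

Prefix values for RED RED RED RED BLUE BLUE RED RED BLUE RED BLUE BLUE RED RED BLUE via {L|R} + simplicity:
step 1: add RED to get R; options L={ · } R={ 0 } -> -1
step 2: add RED to get RR; options L={ · } R={ -1, 0 } -> -2
step 3: add RED to get RRR; options L={ · } R={ -2, -1, 0 } -> -3
step 4: add RED to get RRRR; options L={ · } R={ -3, -2, -1, 0 } -> -4
step 5: add BLUE to get RRRRB; options L={ -4 } R={ -3, -2, -1, 0 } -> -7/2
step 6: add BLUE to get RRRRBB; options L={ -4, -7/2 } R={ -3, -2, -1, 0 } -> -13/4
step 7: add RED to get RRRRBBR; options L={ -4, -7/2 } R={ -13/4, -3, -2, -1, 0 } -> -27/8
step 8: add RED to get RRRRBBRR; options L={ -4, -7/2 } R={ -27/8, -13/4, -3, -2, -1, 0 } -> -55/16
step 9: add BLUE to get RRRRBBRRB; options L={ -4, -7/2, -55/16 } R={ -27/8, -13/4, -3, -2, -1, 0 } -> -109/32
step 10: add RED to get RRRRBBRRBR; options L={ -4, -7/2, -55/16 } R={ -109/32, -27/8, -13/4, -3, -2, -1, 0 } -> -219/64
step 11: add BLUE to get RRRRBBRRBRB; options L={ -4, -7/2, -55/16, -219/64 } R={ -109/32, -27/8, -13/4, -3, -2, -1, 0 } -> -437/128
step 12: add BLUE to get RRRRBBRRBRBB; options L={ -4, -7/2, -55/16, -219/64, -437/128 } R={ -109/32, -27/8, -13/4, -3, -2, -1, 0 } -> -873/256
step 13: add RED to get RRRRBBRRBRBBR; options L={ -4, -7/2, -55/16, -219/64, -437/128 } R={ -873/256, -109/32, -27/8, -13/4, -3, -2, -1, 0 } -> -1747/512
step 14: add RED to get RRRRBBRRBRBBRR; options L={ -4, -7/2, -55/16, -219/64, -437/128 } R={ -1747/512, -873/256, -109/32, -27/8, -13/4, -3, -2, -1, 0 } -> -3495/1024
step 15: add BLUE to get RRRRBBRRBRBBRRB; options L={ -4, -7/2, -55/16, -219/64, -437/128, -3495/1024 } R={ -1747/512, -873/256, -109/32, -27/8, -13/4, -3, -2, -1, 0 } -> -6989/2048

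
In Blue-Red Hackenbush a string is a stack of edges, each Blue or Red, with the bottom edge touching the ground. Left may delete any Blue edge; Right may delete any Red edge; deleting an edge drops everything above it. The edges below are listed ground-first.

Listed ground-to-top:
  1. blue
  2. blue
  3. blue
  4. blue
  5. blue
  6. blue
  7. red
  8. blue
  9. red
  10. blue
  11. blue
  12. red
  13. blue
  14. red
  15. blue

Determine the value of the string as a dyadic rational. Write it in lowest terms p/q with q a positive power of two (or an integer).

2923/512

val_1 [b]  L=[0]  R=[]  = 1
val_2 [bb]  L=[0,1]  R=[]  = 2
val_3 [bbb]  L=[0,1,2]  R=[]  = 3
val_4 [bbbb]  L=[0,1,2,3]  R=[]  = 4
val_5 [bbbbb]  L=[0,1,2,3,4]  R=[]  = 5
val_6 [bbbbbb]  L=[0,1,2,3,4,5]  R=[]  = 6
val_7 [bbbbbbr]  L=[0,1,2,3,4,5]  R=[6]  = 11/2
val_8 [bbbbbbrb]  L=[0,1,2,3,4,5,11/2]  R=[6]  = 23/4
val_9 [bbbbbbrbr]  L=[0,1,2,3,4,5,11/2]  R=[23/4,6]  = 45/8
val_10 [bbbbbbrbrb]  L=[0,1,2,3,4,5,11/2,45/8]  R=[23/4,6]  = 91/16
val_11 [bbbbbbrbrbb]  L=[0,1,2,3,4,5,11/2,45/8,91/16]  R=[23/4,6]  = 183/32
val_12 [bbbbbbrbrbbr]  L=[0,1,2,3,4,5,11/2,45/8,91/16]  R=[183/32,23/4,6]  = 365/64
val_13 [bbbbbbrbrbbrb]  L=[0,1,2,3,4,5,11/2,45/8,91/16,365/64]  R=[183/32,23/4,6]  = 731/128
val_14 [bbbbbbrbrbbrbr]  L=[0,1,2,3,4,5,11/2,45/8,91/16,365/64]  R=[731/128,183/32,23/4,6]  = 1461/256
val_15 [bbbbbbrbrbbrbrb]  L=[0,1,2,3,4,5,11/2,45/8,91/16,365/64,1461/256]  R=[731/128,183/32,23/4,6]  = 2923/512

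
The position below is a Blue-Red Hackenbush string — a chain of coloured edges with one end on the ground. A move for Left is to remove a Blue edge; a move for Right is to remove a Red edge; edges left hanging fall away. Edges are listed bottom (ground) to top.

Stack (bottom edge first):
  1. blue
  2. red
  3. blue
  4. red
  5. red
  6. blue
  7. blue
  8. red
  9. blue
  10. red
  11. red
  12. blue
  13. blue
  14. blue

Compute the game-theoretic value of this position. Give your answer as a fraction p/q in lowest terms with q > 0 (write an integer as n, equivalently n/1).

4943/8192

1 of 14 · b · max L 0 · min R +∞ — 1
2 of 14 · br · max L 0 · min R 1 — 1/2
3 of 14 · brb · max L 1/2 · min R 1 — 3/4
4 of 14 · brbr · max L 1/2 · min R 3/4 — 5/8
5 of 14 · brbrr · max L 1/2 · min R 5/8 — 9/16
6 of 14 · brbrrb · max L 9/16 · min R 5/8 — 19/32
7 of 14 · brbrrbb · max L 19/32 · min R 5/8 — 39/64
8 of 14 · brbrrbbr · max L 19/32 · min R 39/64 — 77/128
9 of 14 · brbrrbbrb · max L 77/128 · min R 39/64 — 155/256
10 of 14 · brbrrbbrbr · max L 77/128 · min R 155/256 — 309/512
11 of 14 · brbrrbbrbrr · max L 77/128 · min R 309/512 — 617/1024
12 of 14 · brbrrbbrbrrb · max L 617/1024 · min R 309/512 — 1235/2048
13 of 14 · brbrrbbrbrrbb · max L 1235/2048 · min R 309/512 — 2471/4096
14 of 14 · brbrrbbrbrrbbb · max L 2471/4096 · min R 309/512 — 4943/8192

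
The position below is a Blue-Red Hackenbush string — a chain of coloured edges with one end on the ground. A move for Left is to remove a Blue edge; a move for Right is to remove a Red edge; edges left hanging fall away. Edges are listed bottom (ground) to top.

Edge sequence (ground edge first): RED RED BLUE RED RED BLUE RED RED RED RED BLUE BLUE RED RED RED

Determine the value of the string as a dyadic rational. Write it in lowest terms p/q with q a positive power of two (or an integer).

1 of 15 · R · max L −∞ · min R 0 ⇒ -1
2 of 15 · RR · max L −∞ · min R -1 ⇒ -2
3 of 15 · RRB · max L -2 · min R -1 ⇒ -3/2
4 of 15 · RRBR · max L -2 · min R -3/2 ⇒ -7/4
5 of 15 · RRBRR · max L -2 · min R -7/4 ⇒ -15/8
6 of 15 · RRBRRB · max L -15/8 · min R -7/4 ⇒ -29/16
7 of 15 · RRBRRBR · max L -15/8 · min R -29/16 ⇒ -59/32
8 of 15 · RRBRRBRR · max L -15/8 · min R -59/32 ⇒ -119/64
9 of 15 · RRBRRBRRR · max L -15/8 · min R -119/64 ⇒ -239/128
10 of 15 · RRBRRBRRRR · max L -15/8 · min R -239/128 ⇒ -479/256
11 of 15 · RRBRRBRRRRB · max L -479/256 · min R -239/128 ⇒ -957/512
12 of 15 · RRBRRBRRRRBB · max L -957/512 · min R -239/128 ⇒ -1913/1024
13 of 15 · RRBRRBRRRRBBR · max L -957/512 · min R -1913/1024 ⇒ -3827/2048
14 of 15 · RRBRRBRRRRBBRR · max L -957/512 · min R -3827/2048 ⇒ -7655/4096
15 of 15 · RRBRRBRRRRBBRRR · max L -957/512 · min R -7655/4096 ⇒ -15311/8192

-15311/8192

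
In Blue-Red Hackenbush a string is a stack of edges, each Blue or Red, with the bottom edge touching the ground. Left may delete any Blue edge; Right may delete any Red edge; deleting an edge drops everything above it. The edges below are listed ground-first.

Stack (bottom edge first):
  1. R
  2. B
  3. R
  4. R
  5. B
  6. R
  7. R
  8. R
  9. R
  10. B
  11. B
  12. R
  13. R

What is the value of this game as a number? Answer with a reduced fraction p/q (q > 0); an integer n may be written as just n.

-3559/4096

Prefix values for R B R R B R R R R B B R R via {L|R} + simplicity:
R: Left { none }, Right { 0 } — simplest -1
RB: Left { -1 }, Right { 0 } — simplest -1/2
RBR: Left { -1 }, Right { -1/2,0 } — simplest -3/4
RBRR: Left { -1 }, Right { -3/4,-1/2,0 } — simplest -7/8
RBRRB: Left { -1,-7/8 }, Right { -3/4,-1/2,0 } — simplest -13/16
RBRRBR: Left { -1,-7/8 }, Right { -13/16,-3/4,-1/2,0 } — simplest -27/32
RBRRBRR: Left { -1,-7/8 }, Right { -27/32,-13/16,-3/4,-1/2,0 } — simplest -55/64
RBRRBRRR: Left { -1,-7/8 }, Right { -55/64,-27/32,-13/16,-3/4,-1/2,0 } — simplest -111/128
RBRRBRRRR: Left { -1,-7/8 }, Right { -111/128,-55/64,-27/32,-13/16,-3/4,-1/2,0 } — simplest -223/256
RBRRBRRRRB: Left { -1,-7/8,-223/256 }, Right { -111/128,-55/64,-27/32,-13/16,-3/4,-1/2,0 } — simplest -445/512
RBRRBRRRRBB: Left { -1,-7/8,-223/256,-445/512 }, Right { -111/128,-55/64,-27/32,-13/16,-3/4,-1/2,0 } — simplest -889/1024
RBRRBRRRRBBR: Left { -1,-7/8,-223/256,-445/512 }, Right { -889/1024,-111/128,-55/64,-27/32,-13/16,-3/4,-1/2,0 } — simplest -1779/2048
RBRRBRRRRBBRR: Left { -1,-7/8,-223/256,-445/512 }, Right { -1779/2048,-889/1024,-111/128,-55/64,-27/32,-13/16,-3/4,-1/2,0 } — simplest -3559/4096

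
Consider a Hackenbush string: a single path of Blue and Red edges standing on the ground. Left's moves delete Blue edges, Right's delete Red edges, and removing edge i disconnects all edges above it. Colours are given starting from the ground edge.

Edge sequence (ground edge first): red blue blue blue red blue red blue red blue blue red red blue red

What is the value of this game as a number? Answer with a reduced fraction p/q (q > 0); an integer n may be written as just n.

-2715/16384

Build g(s[:k]) for k = 1..15, string s = red blue blue blue red blue red blue red blue blue red red blue red.
g_1 [r]  L=[none]  R=[0]  → -1
g_2 [rb]  L=[-1]  R=[0]  → -1/2
g_3 [rbb]  L=[-1,-1/2]  R=[0]  → -1/4
g_4 [rbbb]  L=[-1,-1/2,-1/4]  R=[0]  → -1/8
g_5 [rbbbr]  L=[-1,-1/2,-1/4]  R=[-1/8,0]  → -3/16
g_6 [rbbbrb]  L=[-1,-1/2,-1/4,-3/16]  R=[-1/8,0]  → -5/32
g_7 [rbbbrbr]  L=[-1,-1/2,-1/4,-3/16]  R=[-5/32,-1/8,0]  → -11/64
g_8 [rbbbrbrb]  L=[-1,-1/2,-1/4,-3/16,-11/64]  R=[-5/32,-1/8,0]  → -21/128
g_9 [rbbbrbrbr]  L=[-1,-1/2,-1/4,-3/16,-11/64]  R=[-21/128,-5/32,-1/8,0]  → -43/256
g_10 [rbbbrbrbrb]  L=[-1,-1/2,-1/4,-3/16,-11/64,-43/256]  R=[-21/128,-5/32,-1/8,0]  → -85/512
g_11 [rbbbrbrbrbb]  L=[-1,-1/2,-1/4,-3/16,-11/64,-43/256,-85/512]  R=[-21/128,-5/32,-1/8,0]  → -169/1024
g_12 [rbbbrbrbrbbr]  L=[-1,-1/2,-1/4,-3/16,-11/64,-43/256,-85/512]  R=[-169/1024,-21/128,-5/32,-1/8,0]  → -339/2048
g_13 [rbbbrbrbrbbrr]  L=[-1,-1/2,-1/4,-3/16,-11/64,-43/256,-85/512]  R=[-339/2048,-169/1024,-21/128,-5/32,-1/8,0]  → -679/4096
g_14 [rbbbrbrbrbbrrb]  L=[-1,-1/2,-1/4,-3/16,-11/64,-43/256,-85/512,-679/4096]  R=[-339/2048,-169/1024,-21/128,-5/32,-1/8,0]  → -1357/8192
g_15 [rbbbrbrbrbbrrbr]  L=[-1,-1/2,-1/4,-3/16,-11/64,-43/256,-85/512,-679/4096]  R=[-1357/8192,-339/2048,-169/1024,-21/128,-5/32,-1/8,0]  → -2715/16384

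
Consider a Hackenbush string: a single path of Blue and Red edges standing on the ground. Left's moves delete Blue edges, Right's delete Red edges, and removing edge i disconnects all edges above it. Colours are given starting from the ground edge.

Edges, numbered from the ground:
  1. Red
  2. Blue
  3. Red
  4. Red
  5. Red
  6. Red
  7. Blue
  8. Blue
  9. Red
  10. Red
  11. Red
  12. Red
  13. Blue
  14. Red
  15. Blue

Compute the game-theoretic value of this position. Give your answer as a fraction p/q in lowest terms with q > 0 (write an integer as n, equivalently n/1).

-15605/16384

Prefix values for Red Blue Red Red Red Red Blue Blue Red Red Red Red Blue Red Blue via {L|R} + simplicity:
edge 1 of 15 (Red): { ∅ | 0 } so -1
edge 2 of 15 (Blue): { -1 | 0 } so -1/2
edge 3 of 15 (Red): { -1 | -1/2,0 } so -3/4
edge 4 of 15 (Red): { -1 | -3/4,-1/2,0 } so -7/8
edge 5 of 15 (Red): { -1 | -7/8,-3/4,-1/2,0 } so -15/16
edge 6 of 15 (Red): { -1 | -15/16,-7/8,-3/4,-1/2,0 } so -31/32
edge 7 of 15 (Blue): { -1,-31/32 | -15/16,-7/8,-3/4,-1/2,0 } so -61/64
edge 8 of 15 (Blue): { -1,-31/32,-61/64 | -15/16,-7/8,-3/4,-1/2,0 } so -121/128
edge 9 of 15 (Red): { -1,-31/32,-61/64 | -121/128,-15/16,-7/8,-3/4,-1/2,0 } so -243/256
edge 10 of 15 (Red): { -1,-31/32,-61/64 | -243/256,-121/128,-15/16,-7/8,-3/4,-1/2,0 } so -487/512
edge 11 of 15 (Red): { -1,-31/32,-61/64 | -487/512,-243/256,-121/128,-15/16,-7/8,-3/4,-1/2,0 } so -975/1024
edge 12 of 15 (Red): { -1,-31/32,-61/64 | -975/1024,-487/512,-243/256,-121/128,-15/16,-7/8,-3/4,-1/2,0 } so -1951/2048
edge 13 of 15 (Blue): { -1,-31/32,-61/64,-1951/2048 | -975/1024,-487/512,-243/256,-121/128,-15/16,-7/8,-3/4,-1/2,0 } so -3901/4096
edge 14 of 15 (Red): { -1,-31/32,-61/64,-1951/2048 | -3901/4096,-975/1024,-487/512,-243/256,-121/128,-15/16,-7/8,-3/4,-1/2,0 } so -7803/8192
edge 15 of 15 (Blue): { -1,-31/32,-61/64,-1951/2048,-7803/8192 | -3901/4096,-975/1024,-487/512,-243/256,-121/128,-15/16,-7/8,-3/4,-1/2,0 } so -15605/16384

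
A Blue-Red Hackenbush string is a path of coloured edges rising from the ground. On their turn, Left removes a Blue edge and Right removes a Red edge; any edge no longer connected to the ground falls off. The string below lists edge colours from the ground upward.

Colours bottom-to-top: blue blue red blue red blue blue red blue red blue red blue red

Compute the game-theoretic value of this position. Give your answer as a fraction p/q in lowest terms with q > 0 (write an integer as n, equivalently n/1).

Recurse on prefixes of the 14-edge string blue blue red blue red blue blue red blue red blue red blue red:
g(b) = { 0 | ∅ } — 1
g(bb) = { 0, 1 | ∅ } — 2
g(bbr) = { 0, 1 | 2 } — 3/2
g(bbrb) = { 0, 1, 3/2 | 2 } — 7/4
g(bbrbr) = { 0, 1, 3/2 | 7/4, 2 } — 13/8
g(bbrbrb) = { 0, 1, 3/2, 13/8 | 7/4, 2 } — 27/16
g(bbrbrbb) = { 0, 1, 3/2, 13/8, 27/16 | 7/4, 2 } — 55/32
g(bbrbrbbr) = { 0, 1, 3/2, 13/8, 27/16 | 55/32, 7/4, 2 } — 109/64
g(bbrbrbbrb) = { 0, 1, 3/2, 13/8, 27/16, 109/64 | 55/32, 7/4, 2 } — 219/128
g(bbrbrbbrbr) = { 0, 1, 3/2, 13/8, 27/16, 109/64 | 219/128, 55/32, 7/4, 2 } — 437/256
g(bbrbrbbrbrb) = { 0, 1, 3/2, 13/8, 27/16, 109/64, 437/256 | 219/128, 55/32, 7/4, 2 } — 875/512
g(bbrbrbbrbrbr) = { 0, 1, 3/2, 13/8, 27/16, 109/64, 437/256 | 875/512, 219/128, 55/32, 7/4, 2 } — 1749/1024
g(bbrbrbbrbrbrb) = { 0, 1, 3/2, 13/8, 27/16, 109/64, 437/256, 1749/1024 | 875/512, 219/128, 55/32, 7/4, 2 } — 3499/2048
g(bbrbrbbrbrbrbr) = { 0, 1, 3/2, 13/8, 27/16, 109/64, 437/256, 1749/1024 | 3499/2048, 875/512, 219/128, 55/32, 7/4, 2 } — 6997/4096

6997/4096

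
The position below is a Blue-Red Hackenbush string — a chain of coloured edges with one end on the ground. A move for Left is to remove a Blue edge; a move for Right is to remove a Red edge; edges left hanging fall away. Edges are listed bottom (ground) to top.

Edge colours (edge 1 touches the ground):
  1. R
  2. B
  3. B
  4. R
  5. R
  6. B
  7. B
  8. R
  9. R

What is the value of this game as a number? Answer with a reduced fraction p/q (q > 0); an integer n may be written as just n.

-103/256

Recurse on prefixes of the 9-edge string R B B R R B B R R:
1 of 9 · R · max L −∞ · min R 0 = -1
2 of 9 · RB · max L -1 · min R 0 = -1/2
3 of 9 · RBB · max L -1/2 · min R 0 = -1/4
4 of 9 · RBBR · max L -1/2 · min R -1/4 = -3/8
5 of 9 · RBBRR · max L -1/2 · min R -3/8 = -7/16
6 of 9 · RBBRRB · max L -7/16 · min R -3/8 = -13/32
7 of 9 · RBBRRBB · max L -13/32 · min R -3/8 = -25/64
8 of 9 · RBBRRBBR · max L -13/32 · min R -25/64 = -51/128
9 of 9 · RBBRRBBRR · max L -13/32 · min R -51/128 = -103/256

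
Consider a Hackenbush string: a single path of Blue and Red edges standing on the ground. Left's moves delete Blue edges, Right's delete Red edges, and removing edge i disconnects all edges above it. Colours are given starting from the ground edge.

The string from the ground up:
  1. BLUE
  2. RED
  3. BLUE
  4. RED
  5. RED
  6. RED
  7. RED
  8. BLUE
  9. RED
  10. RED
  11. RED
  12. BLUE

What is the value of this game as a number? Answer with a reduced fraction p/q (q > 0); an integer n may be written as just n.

1059/2048

Prefix values for BLUE RED BLUE RED RED RED RED BLUE RED RED RED BLUE via {L|R} + simplicity:
B: Left { 0 }, Right { ∅ } => simplest 1
BR: Left { 0 }, Right { 1 } => simplest 1/2
BRB: Left { 0,1/2 }, Right { 1 } => simplest 3/4
BRBR: Left { 0,1/2 }, Right { 3/4,1 } => simplest 5/8
BRBRR: Left { 0,1/2 }, Right { 5/8,3/4,1 } => simplest 9/16
BRBRRR: Left { 0,1/2 }, Right { 9/16,5/8,3/4,1 } => simplest 17/32
BRBRRRR: Left { 0,1/2 }, Right { 17/32,9/16,5/8,3/4,1 } => simplest 33/64
BRBRRRRB: Left { 0,1/2,33/64 }, Right { 17/32,9/16,5/8,3/4,1 } => simplest 67/128
BRBRRRRBR: Left { 0,1/2,33/64 }, Right { 67/128,17/32,9/16,5/8,3/4,1 } => simplest 133/256
BRBRRRRBRR: Left { 0,1/2,33/64 }, Right { 133/256,67/128,17/32,9/16,5/8,3/4,1 } => simplest 265/512
BRBRRRRBRRR: Left { 0,1/2,33/64 }, Right { 265/512,133/256,67/128,17/32,9/16,5/8,3/4,1 } => simplest 529/1024
BRBRRRRBRRRB: Left { 0,1/2,33/64,529/1024 }, Right { 265/512,133/256,67/128,17/32,9/16,5/8,3/4,1 } => simplest 1059/2048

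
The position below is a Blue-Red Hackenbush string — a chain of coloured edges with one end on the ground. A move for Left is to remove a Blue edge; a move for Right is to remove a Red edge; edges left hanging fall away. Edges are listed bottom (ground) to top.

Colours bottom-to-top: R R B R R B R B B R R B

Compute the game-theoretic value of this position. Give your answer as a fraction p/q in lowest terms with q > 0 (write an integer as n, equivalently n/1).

-1869/1024

Build G(s[:k]) for k = 1..12, string s = R R B R R B R B B R R B.
G(R) = {  | 0 } ⇒ -1
G(RR) = {  | -1; 0 } ⇒ -2
G(RRB) = { -2 | -1; 0 } ⇒ -3/2
G(RRBR) = { -2 | -3/2; -1; 0 } ⇒ -7/4
G(RRBRR) = { -2 | -7/4; -3/2; -1; 0 } ⇒ -15/8
G(RRBRRB) = { -2; -15/8 | -7/4; -3/2; -1; 0 } ⇒ -29/16
G(RRBRRBR) = { -2; -15/8 | -29/16; -7/4; -3/2; -1; 0 } ⇒ -59/32
G(RRBRRBRB) = { -2; -15/8; -59/32 | -29/16; -7/4; -3/2; -1; 0 } ⇒ -117/64
G(RRBRRBRBB) = { -2; -15/8; -59/32; -117/64 | -29/16; -7/4; -3/2; -1; 0 } ⇒ -233/128
G(RRBRRBRBBR) = { -2; -15/8; -59/32; -117/64 | -233/128; -29/16; -7/4; -3/2; -1; 0 } ⇒ -467/256
G(RRBRRBRBBRR) = { -2; -15/8; -59/32; -117/64 | -467/256; -233/128; -29/16; -7/4; -3/2; -1; 0 } ⇒ -935/512
G(RRBRRBRBBRRB) = { -2; -15/8; -59/32; -117/64; -935/512 | -467/256; -233/128; -29/16; -7/4; -3/2; -1; 0 } ⇒ -1869/1024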